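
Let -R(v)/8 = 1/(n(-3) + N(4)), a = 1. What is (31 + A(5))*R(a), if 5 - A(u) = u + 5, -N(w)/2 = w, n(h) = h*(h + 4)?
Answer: 208/11 ≈ 18.909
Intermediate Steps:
n(h) = h*(4 + h)
N(w) = -2*w
A(u) = -u (A(u) = 5 - (u + 5) = 5 - (5 + u) = 5 + (-5 - u) = -u)
R(v) = 8/11 (R(v) = -8/(-3*(4 - 3) - 2*4) = -8/(-3*1 - 8) = -8/(-3 - 8) = -8/(-11) = -8*(-1/11) = 8/11)
(31 + A(5))*R(a) = (31 - 1*5)*(8/11) = (31 - 5)*(8/11) = 26*(8/11) = 208/11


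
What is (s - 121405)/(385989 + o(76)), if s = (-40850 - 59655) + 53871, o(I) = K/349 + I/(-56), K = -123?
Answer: -821038554/1885933901 ≈ -0.43535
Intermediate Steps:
o(I) = -123/349 - I/56 (o(I) = -123/349 + I/(-56) = -123*1/349 + I*(-1/56) = -123/349 - I/56)
s = -46634 (s = -100505 + 53871 = -46634)
(s - 121405)/(385989 + o(76)) = (-46634 - 121405)/(385989 + (-123/349 - 1/56*76)) = -168039/(385989 + (-123/349 - 19/14)) = -168039/(385989 - 8353/4886) = -168039/1885933901/4886 = -168039*4886/1885933901 = -821038554/1885933901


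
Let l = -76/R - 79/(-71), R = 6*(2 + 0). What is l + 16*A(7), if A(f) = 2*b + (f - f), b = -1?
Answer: -7928/213 ≈ -37.221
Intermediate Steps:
A(f) = -2 (A(f) = 2*(-1) + (f - f) = -2 + 0 = -2)
R = 12 (R = 6*2 = 12)
l = -1112/213 (l = -76/12 - 79/(-71) = -76*1/12 - 79*(-1/71) = -19/3 + 79/71 = -1112/213 ≈ -5.2207)
l + 16*A(7) = -1112/213 + 16*(-2) = -1112/213 - 32 = -7928/213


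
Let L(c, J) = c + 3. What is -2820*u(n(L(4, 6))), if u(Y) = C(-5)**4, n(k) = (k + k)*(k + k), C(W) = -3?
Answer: -228420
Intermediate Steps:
L(c, J) = 3 + c
n(k) = 4*k**2 (n(k) = (2*k)*(2*k) = 4*k**2)
u(Y) = 81 (u(Y) = (-3)**4 = 81)
-2820*u(n(L(4, 6))) = -2820*81 = -228420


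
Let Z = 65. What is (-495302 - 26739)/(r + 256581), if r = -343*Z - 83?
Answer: -522041/234203 ≈ -2.2290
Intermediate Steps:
r = -22378 (r = -343*65 - 83 = -22295 - 83 = -22378)
(-495302 - 26739)/(r + 256581) = (-495302 - 26739)/(-22378 + 256581) = -522041/234203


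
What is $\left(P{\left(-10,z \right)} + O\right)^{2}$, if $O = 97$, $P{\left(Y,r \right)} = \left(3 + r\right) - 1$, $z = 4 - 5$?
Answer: $9604$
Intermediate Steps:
$z = -1$
$P{\left(Y,r \right)} = 2 + r$
$\left(P{\left(-10,z \right)} + O\right)^{2} = \left(\left(2 - 1\right) + 97\right)^{2} = \left(1 + 97\right)^{2} = 98^{2} = 9604$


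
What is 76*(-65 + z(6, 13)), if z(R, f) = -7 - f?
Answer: -6460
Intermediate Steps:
76*(-65 + z(6, 13)) = 76*(-65 + (-7 - 1*13)) = 76*(-65 + (-7 - 13)) = 76*(-65 - 20) = 76*(-85) = -6460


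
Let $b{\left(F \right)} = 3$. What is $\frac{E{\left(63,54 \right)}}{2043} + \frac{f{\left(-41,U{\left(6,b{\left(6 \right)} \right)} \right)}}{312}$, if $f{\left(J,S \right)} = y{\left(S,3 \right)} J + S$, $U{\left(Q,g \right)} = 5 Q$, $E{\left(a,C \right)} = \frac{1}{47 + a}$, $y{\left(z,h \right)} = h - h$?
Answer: $\frac{561851}{5842980} \approx 0.096158$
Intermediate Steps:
$y{\left(z,h \right)} = 0$
$f{\left(J,S \right)} = S$ ($f{\left(J,S \right)} = 0 J + S = 0 + S = S$)
$\frac{E{\left(63,54 \right)}}{2043} + \frac{f{\left(-41,U{\left(6,b{\left(6 \right)} \right)} \right)}}{312} = \frac{1}{\left(47 + 63\right) 2043} + \frac{5 \cdot 6}{312} = \frac{1}{110} \cdot \frac{1}{2043} + 30 \cdot \frac{1}{312} = \frac{1}{110} \cdot \frac{1}{2043} + \frac{5}{52} = \frac{1}{224730} + \frac{5}{52} = \frac{561851}{5842980}$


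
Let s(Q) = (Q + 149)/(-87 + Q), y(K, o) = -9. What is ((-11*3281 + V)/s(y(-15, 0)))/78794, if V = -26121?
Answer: 746544/1378895 ≈ 0.54141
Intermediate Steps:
s(Q) = (149 + Q)/(-87 + Q)
((-11*3281 + V)/s(y(-15, 0)))/78794 = ((-11*3281 - 26121)/(((149 - 9)/(-87 - 9))))/78794 = ((-36091 - 26121)/((140/(-96))))*(1/78794) = -62212/((-1/96*140))*(1/78794) = -62212/(-35/24)*(1/78794) = -62212*(-24/35)*(1/78794) = (1493088/35)*(1/78794) = 746544/1378895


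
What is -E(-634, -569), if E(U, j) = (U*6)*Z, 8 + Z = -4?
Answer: -45648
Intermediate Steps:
Z = -12 (Z = -8 - 4 = -12)
E(U, j) = -72*U (E(U, j) = (U*6)*(-12) = (6*U)*(-12) = -72*U)
-E(-634, -569) = -(-72)*(-634) = -1*45648 = -45648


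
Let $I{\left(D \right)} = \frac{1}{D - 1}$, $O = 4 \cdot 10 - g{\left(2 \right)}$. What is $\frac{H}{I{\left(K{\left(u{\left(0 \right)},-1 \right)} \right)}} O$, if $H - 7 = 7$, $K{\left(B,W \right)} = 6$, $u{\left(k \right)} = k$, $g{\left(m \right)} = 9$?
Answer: $2170$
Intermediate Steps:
$O = 31$ ($O = 4 \cdot 10 - 9 = 40 - 9 = 31$)
$I{\left(D \right)} = \frac{1}{-1 + D}$
$H = 14$ ($H = 7 + 7 = 14$)
$\frac{H}{I{\left(K{\left(u{\left(0 \right)},-1 \right)} \right)}} O = \frac{14}{\frac{1}{-1 + 6}} \cdot 31 = \frac{14}{\frac{1}{5}} \cdot 31 = 14 \frac{1}{\frac{1}{5}} \cdot 31 = 14 \cdot 5 \cdot 31 = 70 \cdot 31 = 2170$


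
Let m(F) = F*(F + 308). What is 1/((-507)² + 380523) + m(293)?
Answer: 112271966197/637572 ≈ 1.7609e+5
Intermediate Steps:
m(F) = F*(308 + F)
1/((-507)² + 380523) + m(293) = 1/((-507)² + 380523) + 293*(308 + 293) = 1/(257049 + 380523) + 293*601 = 1/637572 + 176093 = 112271966197/637572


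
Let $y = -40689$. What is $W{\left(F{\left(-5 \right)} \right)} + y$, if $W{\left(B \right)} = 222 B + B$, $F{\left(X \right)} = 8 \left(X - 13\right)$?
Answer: $-72801$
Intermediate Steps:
$F{\left(X \right)} = -104 + 8 X$ ($F{\left(X \right)} = 8 \left(-13 + X\right) = -104 + 8 X$)
$W{\left(B \right)} = 223 B$
$W{\left(F{\left(-5 \right)} \right)} + y = 223 \left(-104 + 8 \left(-5\right)\right) - 40689 = 223 \left(-104 - 40\right) - 40689 = 223 \left(-144\right) - 40689 = -32112 - 40689 = -72801$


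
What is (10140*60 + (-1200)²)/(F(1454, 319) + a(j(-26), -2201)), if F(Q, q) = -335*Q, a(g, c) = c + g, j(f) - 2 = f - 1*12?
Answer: -682800/163109 ≈ -4.1862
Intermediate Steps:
j(f) = -10 + f (j(f) = 2 + (f - 1*12) = 2 + (f - 12) = 2 + (-12 + f) = -10 + f)
(10140*60 + (-1200)²)/(F(1454, 319) + a(j(-26), -2201)) = (10140*60 + (-1200)²)/(-335*1454 + (-2201 + (-10 - 26))) = (608400 + 1440000)/(-487090 + (-2201 - 36)) = 2048400/(-487090 - 2237) = 2048400/(-489327) = 2048400*(-1/489327) = -682800/163109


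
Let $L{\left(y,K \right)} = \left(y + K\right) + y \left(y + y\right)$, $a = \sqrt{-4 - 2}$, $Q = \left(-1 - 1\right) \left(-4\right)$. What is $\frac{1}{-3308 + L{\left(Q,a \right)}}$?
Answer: $- \frac{1586}{5030795} - \frac{i \sqrt{6}}{10061590} \approx -0.00031526 - 2.4345 \cdot 10^{-7} i$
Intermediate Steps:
$Q = 8$ ($Q = \left(-2\right) \left(-4\right) = 8$)
$a = i \sqrt{6}$ ($a = \sqrt{-6} = i \sqrt{6} \approx 2.4495 i$)
$L{\left(y,K \right)} = K + y + 2 y^{2}$ ($L{\left(y,K \right)} = \left(K + y\right) + y 2 y = \left(K + y\right) + 2 y^{2} = K + y + 2 y^{2}$)
$\frac{1}{-3308 + L{\left(Q,a \right)}} = \frac{1}{-3308 + \left(i \sqrt{6} + 8 + 2 \cdot 8^{2}\right)} = \frac{1}{-3308 + \left(i \sqrt{6} + 8 + 2 \cdot 64\right)} = \frac{1}{-3308 + \left(i \sqrt{6} + 8 + 128\right)} = \frac{1}{-3308 + \left(136 + i \sqrt{6}\right)} = \frac{1}{-3172 + i \sqrt{6}}$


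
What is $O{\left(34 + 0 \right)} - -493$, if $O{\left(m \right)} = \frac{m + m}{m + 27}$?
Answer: $\frac{30141}{61} \approx 494.11$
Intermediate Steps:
$O{\left(m \right)} = \frac{2 m}{27 + m}$
$O{\left(34 + 0 \right)} - -493 = \frac{2 \left(34 + 0\right)}{27 + \left(34 + 0\right)} - -493 = 2 \cdot 34 \frac{1}{27 + 34} + 493 = 2 \cdot 34 \cdot \frac{1}{61} + 493 = \frac{68}{61} + 493 = \frac{30141}{61}$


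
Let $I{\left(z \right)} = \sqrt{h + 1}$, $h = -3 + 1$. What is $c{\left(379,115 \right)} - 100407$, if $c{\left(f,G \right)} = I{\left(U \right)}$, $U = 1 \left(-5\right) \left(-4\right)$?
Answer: $-100407 + i \approx -1.0041 \cdot 10^{5} + 1.0 i$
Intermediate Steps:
$h = -2$
$U = 20$ ($U = \left(-5\right) \left(-4\right) = 20$)
$I{\left(z \right)} = i$ ($I{\left(z \right)} = \sqrt{-2 + 1} = \sqrt{-1} = i$)
$c{\left(f,G \right)} = i$
$c{\left(379,115 \right)} - 100407 = i - 100407 = -100407 + i$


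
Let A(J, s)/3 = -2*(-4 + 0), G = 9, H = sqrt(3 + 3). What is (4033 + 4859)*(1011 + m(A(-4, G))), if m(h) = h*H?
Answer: 8989812 + 213408*sqrt(6) ≈ 9.5126e+6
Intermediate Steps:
H = sqrt(6) ≈ 2.4495
A(J, s) = 24 (A(J, s) = 3*(-2*(-4 + 0)) = 3*(-2*(-4)) = 3*8 = 24)
m(h) = h*sqrt(6)
(4033 + 4859)*(1011 + m(A(-4, G))) = (4033 + 4859)*(1011 + 24*sqrt(6)) = 8892*(1011 + 24*sqrt(6)) = 8989812 + 213408*sqrt(6)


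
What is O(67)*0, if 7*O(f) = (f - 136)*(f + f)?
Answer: 0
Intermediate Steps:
O(f) = 2*f*(-136 + f)/7 (O(f) = ((f - 136)*(f + f))/7 = ((-136 + f)*(2*f))/7 = (2*f*(-136 + f))/7 = 2*f*(-136 + f)/7)
O(67)*0 = ((2/7)*67*(-136 + 67))*0 = ((2/7)*67*(-69))*0 = -9246/7*0 = 0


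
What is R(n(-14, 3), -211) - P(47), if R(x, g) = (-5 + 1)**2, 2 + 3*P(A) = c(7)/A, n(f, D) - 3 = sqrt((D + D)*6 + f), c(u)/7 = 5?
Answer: 2315/141 ≈ 16.418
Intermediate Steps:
c(u) = 35 (c(u) = 7*5 = 35)
n(f, D) = 3 + sqrt(f + 12*D) (n(f, D) = 3 + sqrt((D + D)*6 + f) = 3 + sqrt((2*D)*6 + f) = 3 + sqrt(12*D + f) = 3 + sqrt(f + 12*D))
P(A) = -2/3 + 35/(3*A) (P(A) = -2/3 + (35/A)/3 = -2/3 + 35/(3*A))
R(x, g) = 16 (R(x, g) = (-4)**2 = 16)
R(n(-14, 3), -211) - P(47) = 16 - (35 - 2*47)/(3*47) = 16 - (35 - 94)/(3*47) = 16 - (-59)/(3*47) = 16 - 1*(-59/141) = 16 + 59/141 = 2315/141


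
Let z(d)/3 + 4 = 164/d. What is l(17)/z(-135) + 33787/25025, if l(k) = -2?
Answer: 91043/61600 ≈ 1.4780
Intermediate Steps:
z(d) = -12 + 492/d (z(d) = -12 + 3*(164/d) = -12 + 492/d)
l(17)/z(-135) + 33787/25025 = -2/(-12 + 492/(-135)) + 33787/25025 = -2/(-12 + 492*(-1/135)) + 33787*(1/25025) = -2/(-12 - 164/45) + 2599/1925 = -2/(-704/45) + 2599/1925 = -2*(-45/704) + 2599/1925 = 45/352 + 2599/1925 = 91043/61600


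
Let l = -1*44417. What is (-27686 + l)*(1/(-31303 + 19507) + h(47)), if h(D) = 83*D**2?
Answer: -155941571596733/11796 ≈ -1.3220e+10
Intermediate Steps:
l = -44417
(-27686 + l)*(1/(-31303 + 19507) + h(47)) = (-27686 - 44417)*(1/(-31303 + 19507) + 83*47**2) = -72103*(1/(-11796) + 83*2209) = -72103*(-1/11796 + 183347) = -72103*2162761211/11796 = -155941571596733/11796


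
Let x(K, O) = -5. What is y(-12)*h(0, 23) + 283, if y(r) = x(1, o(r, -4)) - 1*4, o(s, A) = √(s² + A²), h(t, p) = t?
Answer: 283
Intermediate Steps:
o(s, A) = √(A² + s²)
y(r) = -9 (y(r) = -5 - 1*4 = -5 - 4 = -9)
y(-12)*h(0, 23) + 283 = -9*0 + 283 = 0 + 283 = 283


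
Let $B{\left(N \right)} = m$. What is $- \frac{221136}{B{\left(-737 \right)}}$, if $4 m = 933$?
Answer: $- \frac{294848}{311} \approx -948.06$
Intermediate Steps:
$m = \frac{933}{4}$ ($m = \frac{1}{4} \cdot 933 = \frac{933}{4} \approx 233.25$)
$B{\left(N \right)} = \frac{933}{4}$
$- \frac{221136}{B{\left(-737 \right)}} = - \frac{221136}{\frac{933}{4}} = \left(-221136\right) \frac{4}{933} = - \frac{294848}{311}$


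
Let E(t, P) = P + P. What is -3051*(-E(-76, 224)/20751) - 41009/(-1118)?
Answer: 793037941/7733206 ≈ 102.55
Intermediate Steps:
E(t, P) = 2*P
-3051*(-E(-76, 224)/20751) - 41009/(-1118) = -3051/((-20751/(2*224))) - 41009/(-1118) = -3051/((-20751/448)) - 41009*(-1/1118) = -3051/((-20751*1/448)) + 41009/1118 = -3051/(-20751/448) + 41009/1118 = -3051*(-448/20751) + 41009/1118 = 455616/6917 + 41009/1118 = 793037941/7733206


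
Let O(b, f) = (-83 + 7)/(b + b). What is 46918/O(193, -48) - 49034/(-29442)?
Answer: -66650142404/279699 ≈ -2.3829e+5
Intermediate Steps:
O(b, f) = -38/b (O(b, f) = -76*1/(2*b) = -38/b)
46918/O(193, -48) - 49034/(-29442) = 46918/((-38/193)) - 49034/(-29442) = 46918/((-38*1/193)) - 49034*(-1/29442) = 46918/(-38/193) + 24517/14721 = 46918*(-193/38) + 24517/14721 = -4527587/19 + 24517/14721 = -66650142404/279699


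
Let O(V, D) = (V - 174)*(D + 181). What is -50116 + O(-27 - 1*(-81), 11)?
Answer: -73156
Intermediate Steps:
O(V, D) = (-174 + V)*(181 + D)
-50116 + O(-27 - 1*(-81), 11) = -50116 + (-31494 - 174*11 + 181*(-27 - 1*(-81)) + 11*(-27 - 1*(-81))) = -50116 + (-31494 - 1914 + 181*(-27 + 81) + 11*(-27 + 81)) = -50116 + (-31494 - 1914 + 181*54 + 11*54) = -50116 + (-31494 - 1914 + 9774 + 594) = -50116 - 23040 = -73156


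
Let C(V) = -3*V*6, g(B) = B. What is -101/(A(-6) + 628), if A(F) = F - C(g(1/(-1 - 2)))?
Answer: -101/616 ≈ -0.16396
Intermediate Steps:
C(V) = -18*V
A(F) = -6 + F (A(F) = F - (-18)/(-1 - 2) = F - (-18)/(-3) = F - (-18)*(-1)/3 = F - 1*6 = F - 6 = -6 + F)
-101/(A(-6) + 628) = -101/((-6 - 6) + 628) = -101/(-12 + 628) = -101/616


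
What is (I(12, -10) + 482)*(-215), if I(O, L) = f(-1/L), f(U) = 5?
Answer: -104705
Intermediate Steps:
I(O, L) = 5
(I(12, -10) + 482)*(-215) = (5 + 482)*(-215) = 487*(-215) = -104705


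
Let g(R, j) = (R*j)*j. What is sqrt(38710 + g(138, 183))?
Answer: 4*sqrt(291262) ≈ 2158.7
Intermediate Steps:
g(R, j) = R*j**2
sqrt(38710 + g(138, 183)) = sqrt(38710 + 138*183**2) = sqrt(38710 + 138*33489) = sqrt(38710 + 4621482) = sqrt(4660192) = 4*sqrt(291262)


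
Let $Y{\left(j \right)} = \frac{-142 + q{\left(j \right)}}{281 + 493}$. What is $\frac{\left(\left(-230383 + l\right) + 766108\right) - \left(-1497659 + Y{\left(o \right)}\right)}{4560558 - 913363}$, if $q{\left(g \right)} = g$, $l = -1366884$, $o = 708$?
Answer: $\frac{257935217}{1411464465} \approx 0.18274$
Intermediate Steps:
$Y{\left(j \right)} = - \frac{71}{387} + \frac{j}{774}$ ($Y{\left(j \right)} = \frac{-142 + j}{281 + 493} = \frac{-142 + j}{774} = \left(-142 + j\right) \frac{1}{774} = - \frac{71}{387} + \frac{j}{774}$)
$\frac{\left(\left(-230383 + l\right) + 766108\right) - \left(-1497659 + Y{\left(o \right)}\right)}{4560558 - 913363} = \frac{\left(\left(-230383 - 1366884\right) + 766108\right) + \left(1497659 - \left(- \frac{71}{387} + \frac{1}{774} \cdot 708\right)\right)}{4560558 - 913363} = \frac{\left(-1597267 + 766108\right) + \left(1497659 - \left(- \frac{71}{387} + \frac{118}{129}\right)\right)}{3647195} = \left(-831159 + \left(1497659 - \frac{283}{387}\right)\right) \frac{1}{3647195} = \left(-831159 + \frac{579593750}{387}\right) \frac{1}{3647195} = \frac{257935217}{387} \cdot \frac{1}{3647195} = \frac{257935217}{1411464465}$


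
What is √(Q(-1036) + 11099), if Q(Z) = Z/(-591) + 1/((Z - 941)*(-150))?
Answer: √168382994601019762/3894690 ≈ 105.36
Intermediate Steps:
Q(Z) = -1/(150*(-941 + Z)) - Z/591 (Q(Z) = Z*(-1/591) - 1/150/(-941 + Z) = -Z/591 - 1/(150*(-941 + Z)) = -1/(150*(-941 + Z)) - Z/591)
√(Q(-1036) + 11099) = √((-197 - 50*(-1036)² + 47050*(-1036))/(29550*(-941 - 1036)) + 11099) = √((1/29550)*(-197 - 50*1073296 - 48743800)/(-1977) + 11099) = √((1/29550)*(-1/1977)*(-197 - 53664800 - 48743800) + 11099) = √((1/29550)*(-1/1977)*(-102408797) + 11099) = √(102408797/58420350 + 11099) = √(648509873447/58420350) = √168382994601019762/3894690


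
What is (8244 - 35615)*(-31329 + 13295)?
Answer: 493608614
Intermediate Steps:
(8244 - 35615)*(-31329 + 13295) = -27371*(-18034) = 493608614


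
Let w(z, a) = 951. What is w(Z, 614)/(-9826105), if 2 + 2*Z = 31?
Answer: -951/9826105 ≈ -9.6783e-5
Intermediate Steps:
Z = 29/2 (Z = -1 + (½)*31 = -1 + 31/2 = 29/2 ≈ 14.500)
w(Z, 614)/(-9826105) = 951/(-9826105) = 951*(-1/9826105) = -951/9826105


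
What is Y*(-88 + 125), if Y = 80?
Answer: 2960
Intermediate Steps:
Y*(-88 + 125) = 80*(-88 + 125) = 80*37 = 2960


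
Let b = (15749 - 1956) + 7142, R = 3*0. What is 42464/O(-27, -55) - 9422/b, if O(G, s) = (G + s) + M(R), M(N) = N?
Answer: -444878222/858335 ≈ -518.30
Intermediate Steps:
R = 0
b = 20935 (b = 13793 + 7142 = 20935)
O(G, s) = G + s (O(G, s) = (G + s) + 0 = G + s)
42464/O(-27, -55) - 9422/b = 42464/(-27 - 55) - 9422/20935 = 42464/(-82) - 9422*1/20935 = 42464*(-1/82) - 9422/20935 = -21232/41 - 9422/20935 = -444878222/858335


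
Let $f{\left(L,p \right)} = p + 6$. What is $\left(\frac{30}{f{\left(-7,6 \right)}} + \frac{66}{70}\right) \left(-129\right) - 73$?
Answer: $- \frac{36199}{70} \approx -517.13$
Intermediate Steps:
$f{\left(L,p \right)} = 6 + p$
$\left(\frac{30}{f{\left(-7,6 \right)}} + \frac{66}{70}\right) \left(-129\right) - 73 = \left(\frac{30}{6 + 6} + \frac{66}{70}\right) \left(-129\right) - 73 = \left(\frac{30}{12} + 66 \cdot \frac{1}{70}\right) \left(-129\right) - 73 = \left(30 \cdot \frac{1}{12} + \frac{33}{35}\right) \left(-129\right) - 73 = \left(\frac{5}{2} + \frac{33}{35}\right) \left(-129\right) - 73 = \frac{241}{70} \left(-129\right) - 73 = - \frac{31089}{70} - 73 = - \frac{36199}{70}$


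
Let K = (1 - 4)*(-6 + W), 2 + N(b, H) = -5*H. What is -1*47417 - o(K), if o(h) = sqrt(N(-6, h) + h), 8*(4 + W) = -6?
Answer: -47417 - I*sqrt(131) ≈ -47417.0 - 11.446*I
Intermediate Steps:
W = -19/4 (W = -4 + (1/8)*(-6) = -4 - 3/4 = -19/4 ≈ -4.7500)
N(b, H) = -2 - 5*H
K = 129/4 (K = (1 - 4)*(-6 - 19/4) = -3*(-43/4) = 129/4 ≈ 32.250)
o(h) = sqrt(-2 - 4*h) (o(h) = sqrt((-2 - 5*h) + h) = sqrt(-2 - 4*h))
-1*47417 - o(K) = -1*47417 - sqrt(-2 - 4*129/4) = -47417 - sqrt(-2 - 129) = -47417 - sqrt(-131) = -47417 - I*sqrt(131)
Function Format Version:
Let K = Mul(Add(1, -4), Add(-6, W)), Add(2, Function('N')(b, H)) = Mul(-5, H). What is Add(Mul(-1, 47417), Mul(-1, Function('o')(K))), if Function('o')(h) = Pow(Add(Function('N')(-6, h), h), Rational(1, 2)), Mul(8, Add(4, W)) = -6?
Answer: Add(-47417, Mul(-1, I, Pow(131, Rational(1, 2)))) ≈ Add(-47417., Mul(-11.446, I))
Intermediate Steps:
W = Rational(-19, 4) (W = Add(-4, Mul(Rational(1, 8), -6)) = Add(-4, Rational(-3, 4)) = Rational(-19, 4) ≈ -4.7500)
Function('N')(b, H) = Add(-2, Mul(-5, H))
K = Rational(129, 4) (K = Mul(Add(1, -4), Add(-6, Rational(-19, 4))) = Mul(-3, Rational(-43, 4)) = Rational(129, 4) ≈ 32.250)
Function('o')(h) = Pow(Add(-2, Mul(-4, h)), Rational(1, 2)) (Function('o')(h) = Pow(Add(Add(-2, Mul(-5, h)), h), Rational(1, 2)) = Pow(Add(-2, Mul(-4, h)), Rational(1, 2)))
Add(Mul(-1, 47417), Mul(-1, Function('o')(K))) = Add(Mul(-1, 47417), Mul(-1, Pow(Add(-2, Mul(-4, Rational(129, 4))), Rational(1, 2)))) = Add(-47417, Mul(-1, Pow(Add(-2, -129), Rational(1, 2)))) = Add(-47417, Mul(-1, Pow(-131, Rational(1, 2)))) = Add(-47417, Mul(-1, Mul(I, Pow(131, Rational(1, 2))))) = Add(-47417, Mul(-1, I, Pow(131, Rational(1, 2))))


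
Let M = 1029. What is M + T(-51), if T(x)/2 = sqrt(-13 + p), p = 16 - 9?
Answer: 1029 + 2*I*sqrt(6) ≈ 1029.0 + 4.899*I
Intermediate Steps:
p = 7
T(x) = 2*I*sqrt(6) (T(x) = 2*sqrt(-13 + 7) = 2*sqrt(-6) = 2*(I*sqrt(6)) = 2*I*sqrt(6))
M + T(-51) = 1029 + 2*I*sqrt(6)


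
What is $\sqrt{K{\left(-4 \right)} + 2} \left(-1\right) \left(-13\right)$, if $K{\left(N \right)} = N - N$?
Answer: $13 \sqrt{2} \approx 18.385$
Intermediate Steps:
$K{\left(N \right)} = 0$
$\sqrt{K{\left(-4 \right)} + 2} \left(-1\right) \left(-13\right) = \sqrt{0 + 2} \left(-1\right) \left(-13\right) = \sqrt{2} \left(-1\right) \left(-13\right) = - \sqrt{2} \left(-13\right) = 13 \sqrt{2}$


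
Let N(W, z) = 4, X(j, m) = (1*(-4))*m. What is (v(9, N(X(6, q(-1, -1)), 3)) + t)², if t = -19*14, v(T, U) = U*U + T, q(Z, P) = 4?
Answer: 58081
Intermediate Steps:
X(j, m) = -4*m
v(T, U) = T + U² (v(T, U) = U² + T = T + U²)
t = -266
(v(9, N(X(6, q(-1, -1)), 3)) + t)² = ((9 + 4²) - 266)² = ((9 + 16) - 266)² = (25 - 266)² = (-241)² = 58081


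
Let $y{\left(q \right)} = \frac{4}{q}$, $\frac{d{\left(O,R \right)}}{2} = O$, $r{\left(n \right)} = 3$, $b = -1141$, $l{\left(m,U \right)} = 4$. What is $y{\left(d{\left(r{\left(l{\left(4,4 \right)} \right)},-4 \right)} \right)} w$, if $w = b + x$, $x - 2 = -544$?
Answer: $-1122$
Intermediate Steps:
$x = -542$ ($x = 2 - 544 = -542$)
$d{\left(O,R \right)} = 2 O$
$w = -1683$ ($w = -1141 - 542 = -1683$)
$y{\left(d{\left(r{\left(l{\left(4,4 \right)} \right)},-4 \right)} \right)} w = \frac{4}{2 \cdot 3} \left(-1683\right) = \frac{4}{6} \left(-1683\right) = 4 \cdot \frac{1}{6} \left(-1683\right) = \frac{2}{3} \left(-1683\right) = -1122$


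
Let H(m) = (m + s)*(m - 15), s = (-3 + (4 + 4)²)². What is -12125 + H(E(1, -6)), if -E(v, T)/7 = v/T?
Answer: -2290139/36 ≈ -63615.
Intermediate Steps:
E(v, T) = -7*v/T
s = 3721 (s = (-3 + 8²)² = (-3 + 64)² = 61² = 3721)
H(m) = (-15 + m)*(3721 + m) (H(m) = (m + 3721)*(m - 15) = (3721 + m)*(-15 + m) = (-15 + m)*(3721 + m))
-12125 + H(E(1, -6)) = -12125 + (-55815 + (-7*1/(-6))² + 3706*(-7*1/(-6))) = -12125 + (-55815 + (-7*1*(-⅙))² + 3706*(-7*1*(-⅙))) = -12125 + (-55815 + (7/6)² + 3706*(7/6)) = -12125 + (-55815 + 49/36 + 12971/3) = -12125 - 1853639/36 = -2290139/36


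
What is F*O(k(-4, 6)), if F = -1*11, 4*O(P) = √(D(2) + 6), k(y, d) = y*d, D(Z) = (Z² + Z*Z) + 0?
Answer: -11*√14/4 ≈ -10.290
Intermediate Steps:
D(Z) = 2*Z² (D(Z) = (Z² + Z²) + 0 = 2*Z² + 0 = 2*Z²)
k(y, d) = d*y
O(P) = √14/4 (O(P) = √(2*2² + 6)/4 = √(2*4 + 6)/4 = √(8 + 6)/4 = √14/4)
F = -11
F*O(k(-4, 6)) = -11*√14/4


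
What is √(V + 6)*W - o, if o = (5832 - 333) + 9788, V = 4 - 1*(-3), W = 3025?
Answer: -15287 + 3025*√13 ≈ -4380.2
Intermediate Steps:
V = 7 (V = 4 + 3 = 7)
o = 15287 (o = 5499 + 9788 = 15287)
√(V + 6)*W - o = √(7 + 6)*3025 - 1*15287 = √13*3025 - 15287 = 3025*√13 - 15287 = -15287 + 3025*√13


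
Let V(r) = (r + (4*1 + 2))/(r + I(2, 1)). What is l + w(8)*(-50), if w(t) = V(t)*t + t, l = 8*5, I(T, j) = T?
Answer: -920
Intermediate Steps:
V(r) = (6 + r)/(2 + r) (V(r) = (r + (4*1 + 2))/(r + 2) = (r + (4 + 2))/(2 + r) = (r + 6)/(2 + r) = (6 + r)/(2 + r))
l = 40
w(t) = t + t*(6 + t)/(2 + t) (w(t) = ((6 + t)/(2 + t))*t + t = t*(6 + t)/(2 + t) + t = t + t*(6 + t)/(2 + t))
l + w(8)*(-50) = 40 + (2*8*(4 + 8)/(2 + 8))*(-50) = 40 + (2*8*12/10)*(-50) = 40 + (2*8*(1/10)*12)*(-50) = 40 + (96/5)*(-50) = 40 - 960 = -920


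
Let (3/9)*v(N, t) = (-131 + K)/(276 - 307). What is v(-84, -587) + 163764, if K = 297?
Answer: 5076186/31 ≈ 1.6375e+5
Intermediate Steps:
v(N, t) = -498/31 (v(N, t) = 3*((-131 + 297)/(276 - 307)) = 3*(166/(-31)) = 3*(166*(-1/31)) = 3*(-166/31) = -498/31)
v(-84, -587) + 163764 = -498/31 + 163764 = 5076186/31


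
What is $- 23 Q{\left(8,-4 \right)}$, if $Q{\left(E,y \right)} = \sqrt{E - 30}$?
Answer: $- 23 i \sqrt{22} \approx - 107.88 i$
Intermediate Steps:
$Q{\left(E,y \right)} = \sqrt{-30 + E}$
$- 23 Q{\left(8,-4 \right)} = - 23 \sqrt{-30 + 8} = - 23 \sqrt{-22} = - 23 i \sqrt{22}$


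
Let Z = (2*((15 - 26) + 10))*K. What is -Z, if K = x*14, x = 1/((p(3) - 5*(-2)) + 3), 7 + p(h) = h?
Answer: 28/9 ≈ 3.1111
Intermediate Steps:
p(h) = -7 + h
x = ⅑ (x = 1/(((-7 + 3) - 5*(-2)) + 3) = 1/((-4 + 10) + 3) = 1/(6 + 3) = 1/9 = ⅑ ≈ 0.11111)
K = 14/9 (K = (⅑)*14 = 14/9 ≈ 1.5556)
Z = -28/9 (Z = (2*((15 - 26) + 10))*(14/9) = (2*(-11 + 10))*(14/9) = (2*(-1))*(14/9) = -2*14/9 = -28/9 ≈ -3.1111)
-Z = -1*(-28/9) = 28/9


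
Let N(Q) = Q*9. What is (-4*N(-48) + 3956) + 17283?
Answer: 22967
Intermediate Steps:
N(Q) = 9*Q
(-4*N(-48) + 3956) + 17283 = (-36*(-48) + 3956) + 17283 = (-4*(-432) + 3956) + 17283 = (1728 + 3956) + 17283 = 5684 + 17283 = 22967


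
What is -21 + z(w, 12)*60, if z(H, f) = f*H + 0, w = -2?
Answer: -1461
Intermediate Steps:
z(H, f) = H*f (z(H, f) = H*f + 0 = H*f)
-21 + z(w, 12)*60 = -21 - 2*12*60 = -21 - 24*60 = -21 - 1440 = -1461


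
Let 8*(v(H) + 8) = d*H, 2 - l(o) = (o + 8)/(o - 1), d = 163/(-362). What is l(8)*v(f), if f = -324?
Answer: -7411/2534 ≈ -2.9246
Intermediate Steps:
d = -163/362 (d = 163*(-1/362) = -163/362 ≈ -0.45028)
l(o) = 2 - (8 + o)/(-1 + o) (l(o) = 2 - (o + 8)/(o - 1) = 2 - (8 + o)/(-1 + o))
v(H) = -8 - 163*H/2896 (v(H) = -8 + (-163*H/362)/8 = -8 - 163*H/2896)
l(8)*v(f) = ((-10 + 8)/(-1 + 8))*(-8 - 163/2896*(-324)) = (-2/7)*(-8 + 13203/724) = ((⅐)*(-2))*(7411/724) = -2/7*7411/724 = -7411/2534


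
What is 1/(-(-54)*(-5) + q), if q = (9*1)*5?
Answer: -1/225 ≈ -0.0044444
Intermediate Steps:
q = 45 (q = 9*5 = 45)
1/(-(-54)*(-5) + q) = 1/(-(-54)*(-5) + 45) = 1/(-1*270 + 45) = 1/(-270 + 45) = 1/(-225) = -1/225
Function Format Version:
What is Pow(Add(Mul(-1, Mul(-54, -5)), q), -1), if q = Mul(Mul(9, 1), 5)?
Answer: Rational(-1, 225) ≈ -0.0044444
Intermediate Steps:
q = 45 (q = Mul(9, 5) = 45)
Pow(Add(Mul(-1, Mul(-54, -5)), q), -1) = Pow(Add(Mul(-1, Mul(-54, -5)), 45), -1) = Pow(Add(Mul(-1, 270), 45), -1) = Pow(Add(-270, 45), -1) = Pow(-225, -1) = Rational(-1, 225)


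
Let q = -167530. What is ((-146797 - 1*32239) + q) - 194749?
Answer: -541315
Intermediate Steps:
((-146797 - 1*32239) + q) - 194749 = ((-146797 - 1*32239) - 167530) - 194749 = ((-146797 - 32239) - 167530) - 194749 = (-179036 - 167530) - 194749 = -346566 - 194749 = -541315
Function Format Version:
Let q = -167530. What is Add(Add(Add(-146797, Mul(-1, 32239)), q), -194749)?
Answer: -541315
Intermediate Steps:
Add(Add(Add(-146797, Mul(-1, 32239)), q), -194749) = Add(Add(Add(-146797, Mul(-1, 32239)), -167530), -194749) = Add(Add(Add(-146797, -32239), -167530), -194749) = Add(Add(-179036, -167530), -194749) = Add(-346566, -194749) = -541315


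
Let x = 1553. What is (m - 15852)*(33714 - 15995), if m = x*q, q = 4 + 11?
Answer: 131882517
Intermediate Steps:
q = 15
m = 23295 (m = 1553*15 = 23295)
(m - 15852)*(33714 - 15995) = (23295 - 15852)*(33714 - 15995) = 7443*17719 = 131882517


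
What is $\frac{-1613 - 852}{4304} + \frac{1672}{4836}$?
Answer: $- \frac{1181113}{5203536} \approx -0.22698$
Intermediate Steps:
$\frac{-1613 - 852}{4304} + \frac{1672}{4836} = \left(-2465\right) \frac{1}{4304} + 1672 \cdot \frac{1}{4836} = - \frac{2465}{4304} + \frac{418}{1209} = - \frac{1181113}{5203536}$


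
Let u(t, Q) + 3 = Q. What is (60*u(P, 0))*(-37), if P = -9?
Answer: 6660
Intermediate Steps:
u(t, Q) = -3 + Q
(60*u(P, 0))*(-37) = (60*(-3 + 0))*(-37) = (60*(-3))*(-37) = -180*(-37) = 6660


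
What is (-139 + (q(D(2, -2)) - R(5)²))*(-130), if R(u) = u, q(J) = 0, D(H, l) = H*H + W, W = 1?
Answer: 21320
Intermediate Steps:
D(H, l) = 1 + H² (D(H, l) = H*H + 1 = H² + 1 = 1 + H²)
(-139 + (q(D(2, -2)) - R(5)²))*(-130) = (-139 + (0 - 1*5²))*(-130) = (-139 + (0 - 1*25))*(-130) = (-139 + (0 - 25))*(-130) = (-139 - 25)*(-130) = -164*(-130) = 21320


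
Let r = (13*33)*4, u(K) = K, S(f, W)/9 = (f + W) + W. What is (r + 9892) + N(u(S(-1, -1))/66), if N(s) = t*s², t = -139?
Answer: 5607013/484 ≈ 11585.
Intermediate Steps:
S(f, W) = 9*f + 18*W (S(f, W) = 9*((f + W) + W) = 9*((W + f) + W) = 9*(f + 2*W) = 9*f + 18*W)
r = 1716 (r = 429*4 = 1716)
N(s) = -139*s²
(r + 9892) + N(u(S(-1, -1))/66) = (1716 + 9892) - 139*(9*(-1) + 18*(-1))²/4356 = 11608 - 139*(-9 - 18)²/4356 = 11608 - 139*(-27*1/66)² = 11608 - 139*(-9/22)² = 11608 - 139*81/484 = 11608 - 11259/484 = 5607013/484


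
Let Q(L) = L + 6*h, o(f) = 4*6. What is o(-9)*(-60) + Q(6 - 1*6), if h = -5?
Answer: -1470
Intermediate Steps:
o(f) = 24
Q(L) = -30 + L (Q(L) = L + 6*(-5) = L - 30 = -30 + L)
o(-9)*(-60) + Q(6 - 1*6) = 24*(-60) + (-30 + (6 - 1*6)) = -1440 + (-30 + (6 - 6)) = -1440 + (-30 + 0) = -1440 - 30 = -1470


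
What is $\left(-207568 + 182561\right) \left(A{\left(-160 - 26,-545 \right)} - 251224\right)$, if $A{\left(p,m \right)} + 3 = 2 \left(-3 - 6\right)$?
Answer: $6282883715$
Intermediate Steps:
$A{\left(p,m \right)} = -21$ ($A{\left(p,m \right)} = -3 + 2 \left(-3 - 6\right) = -3 + 2 \left(-9\right) = -3 - 18 = -21$)
$\left(-207568 + 182561\right) \left(A{\left(-160 - 26,-545 \right)} - 251224\right) = \left(-207568 + 182561\right) \left(-21 - 251224\right) = \left(-25007\right) \left(-251245\right) = 6282883715$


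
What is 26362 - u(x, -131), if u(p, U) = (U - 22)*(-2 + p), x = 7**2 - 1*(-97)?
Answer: 48394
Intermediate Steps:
x = 146 (x = 49 + 97 = 146)
u(p, U) = (-22 + U)*(-2 + p)
26362 - u(x, -131) = 26362 - (44 - 22*146 - 2*(-131) - 131*146) = 26362 - (44 - 3212 + 262 - 19126) = 26362 - 1*(-22032) = 26362 + 22032 = 48394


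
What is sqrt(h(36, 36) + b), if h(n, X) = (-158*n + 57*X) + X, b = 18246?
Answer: sqrt(14646) ≈ 121.02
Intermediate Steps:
h(n, X) = -158*n + 58*X
sqrt(h(36, 36) + b) = sqrt((-158*36 + 58*36) + 18246) = sqrt((-5688 + 2088) + 18246) = sqrt(-3600 + 18246) = sqrt(14646)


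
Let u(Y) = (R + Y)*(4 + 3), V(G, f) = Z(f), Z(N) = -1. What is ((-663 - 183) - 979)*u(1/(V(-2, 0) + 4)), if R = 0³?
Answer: -12775/3 ≈ -4258.3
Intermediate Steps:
R = 0
V(G, f) = -1
u(Y) = 7*Y (u(Y) = (0 + Y)*(4 + 3) = Y*7 = 7*Y)
((-663 - 183) - 979)*u(1/(V(-2, 0) + 4)) = ((-663 - 183) - 979)*(7/(-1 + 4)) = (-846 - 979)*(7/3) = -12775/3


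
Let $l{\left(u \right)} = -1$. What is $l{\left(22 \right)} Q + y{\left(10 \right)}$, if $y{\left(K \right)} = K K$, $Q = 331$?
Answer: $-231$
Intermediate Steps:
$y{\left(K \right)} = K^{2}$
$l{\left(22 \right)} Q + y{\left(10 \right)} = \left(-1\right) 331 + 10^{2} = -331 + 100 = -231$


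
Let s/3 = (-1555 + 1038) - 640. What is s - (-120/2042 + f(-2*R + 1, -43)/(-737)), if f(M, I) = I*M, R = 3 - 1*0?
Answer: -2611583932/752477 ≈ -3470.6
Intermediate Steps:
R = 3 (R = 3 + 0 = 3)
s = -3471 (s = 3*((-1555 + 1038) - 640) = 3*(-517 - 640) = 3*(-1157) = -3471)
s - (-120/2042 + f(-2*R + 1, -43)/(-737)) = -3471 - (-120/2042 - 43*(-2*3 + 1)/(-737)) = -3471 - (-120*1/2042 - 43*(-6 + 1)*(-1/737)) = -3471 - (-60/1021 - 43*(-5)*(-1/737)) = -3471 - (-60/1021 + 215*(-1/737)) = -3471 - (-60/1021 - 215/737) = -3471 - 1*(-263735/752477) = -3471 + 263735/752477 = -2611583932/752477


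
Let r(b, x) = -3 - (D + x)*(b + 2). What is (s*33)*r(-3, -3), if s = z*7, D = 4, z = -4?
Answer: 1848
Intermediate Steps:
s = -28 (s = -4*7 = -28)
r(b, x) = -3 - (2 + b)*(4 + x) (r(b, x) = -3 - (4 + x)*(b + 2) = -3 - (4 + x)*(2 + b) = -3 - (2 + b)*(4 + x))
(s*33)*r(-3, -3) = (-28*33)*(-11 - 4*(-3) - 2*(-3) - 1*(-3)*(-3)) = -924*(-11 + 12 + 6 - 9) = -924*(-2) = 1848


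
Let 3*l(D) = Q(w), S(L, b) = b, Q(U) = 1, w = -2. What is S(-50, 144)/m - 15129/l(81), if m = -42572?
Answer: -483053877/10643 ≈ -45387.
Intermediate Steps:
l(D) = 1/3 (l(D) = (1/3)*1 = 1/3)
S(-50, 144)/m - 15129/l(81) = 144/(-42572) - 15129/1/3 = 144*(-1/42572) - 15129*3 = -36/10643 - 45387 = -483053877/10643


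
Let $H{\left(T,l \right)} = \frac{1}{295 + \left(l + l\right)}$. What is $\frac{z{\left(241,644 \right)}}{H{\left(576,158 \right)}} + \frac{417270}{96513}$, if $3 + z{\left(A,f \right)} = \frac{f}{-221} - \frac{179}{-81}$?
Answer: $- \frac{100068622466}{44299467} \approx -2258.9$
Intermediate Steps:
$z{\left(A,f \right)} = - \frac{64}{81} - \frac{f}{221}$ ($z{\left(A,f \right)} = -3 + \left(\frac{f}{-221} - \frac{179}{-81}\right) = -3 + \left(f \left(- \frac{1}{221}\right) - - \frac{179}{81}\right) = -3 - \left(- \frac{179}{81} + \frac{f}{221}\right) = - \frac{64}{81} - \frac{f}{221}$)
$H{\left(T,l \right)} = \frac{1}{295 + 2 l}$
$\frac{z{\left(241,644 \right)}}{H{\left(576,158 \right)}} + \frac{417270}{96513} = \frac{- \frac{64}{81} - \frac{644}{221}}{\frac{1}{295 + 2 \cdot 158}} + \frac{417270}{96513} = \frac{- \frac{64}{81} - \frac{644}{221}}{\frac{1}{295 + 316}} + 417270 \cdot \frac{1}{96513} = - \frac{66308}{17901 \cdot \frac{1}{611}} + \frac{139090}{32171} = - \frac{66308 \frac{1}{\frac{1}{611}}}{17901} + \frac{139090}{32171} = \left(- \frac{66308}{17901}\right) 611 + \frac{139090}{32171} = - \frac{3116476}{1377} + \frac{139090}{32171} = - \frac{100068622466}{44299467}$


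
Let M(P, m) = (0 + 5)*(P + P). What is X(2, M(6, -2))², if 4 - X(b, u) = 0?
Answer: 16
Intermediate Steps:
M(P, m) = 10*P (M(P, m) = 5*(2*P) = 10*P)
X(b, u) = 4 (X(b, u) = 4 - 1*0 = 4 + 0 = 4)
X(2, M(6, -2))² = 4² = 16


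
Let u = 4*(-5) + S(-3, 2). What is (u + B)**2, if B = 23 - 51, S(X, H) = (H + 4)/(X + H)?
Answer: 2916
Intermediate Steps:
S(X, H) = (4 + H)/(H + X)
u = -26 (u = 4*(-5) + (4 + 2)/(2 - 3) = -20 + 6/(-1) = -20 - 1*6 = -20 - 6 = -26)
B = -28
(u + B)**2 = (-26 - 28)**2 = (-54)**2 = 2916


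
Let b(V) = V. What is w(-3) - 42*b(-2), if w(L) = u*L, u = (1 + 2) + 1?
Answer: 72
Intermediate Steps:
u = 4 (u = 3 + 1 = 4)
w(L) = 4*L
w(-3) - 42*b(-2) = 4*(-3) - 42*(-2) = -12 + 84 = 72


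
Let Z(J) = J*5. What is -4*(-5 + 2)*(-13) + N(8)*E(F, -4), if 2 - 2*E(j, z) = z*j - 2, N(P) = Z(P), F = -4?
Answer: -396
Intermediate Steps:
Z(J) = 5*J
N(P) = 5*P
E(j, z) = 2 - j*z/2 (E(j, z) = 1 - (z*j - 2)/2 = 1 - (j*z - 2)/2 = 1 - (-2 + j*z)/2 = 1 + (1 - j*z/2) = 2 - j*z/2)
-4*(-5 + 2)*(-13) + N(8)*E(F, -4) = -4*(-5 + 2)*(-13) + (5*8)*(2 - ½*(-4)*(-4)) = -4*(-3)*(-13) + 40*(2 - 8) = 12*(-13) + 40*(-6) = -156 - 240 = -396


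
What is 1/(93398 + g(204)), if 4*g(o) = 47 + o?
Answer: 4/373843 ≈ 1.0700e-5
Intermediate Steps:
g(o) = 47/4 + o/4 (g(o) = (47 + o)/4 = 47/4 + o/4)
1/(93398 + g(204)) = 1/(93398 + (47/4 + (1/4)*204)) = 1/(93398 + (47/4 + 51)) = 1/(93398 + 251/4) = 1/(373843/4) = 4/373843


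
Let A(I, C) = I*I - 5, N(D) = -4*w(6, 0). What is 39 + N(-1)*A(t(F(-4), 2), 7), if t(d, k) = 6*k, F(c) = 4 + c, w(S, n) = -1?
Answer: 595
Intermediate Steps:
N(D) = 4 (N(D) = -4*(-1) = 4)
A(I, C) = -5 + I**2 (A(I, C) = I**2 - 5 = -5 + I**2)
39 + N(-1)*A(t(F(-4), 2), 7) = 39 + 4*(-5 + (6*2)**2) = 39 + 4*(-5 + 12**2) = 39 + 4*(-5 + 144) = 39 + 4*139 = 39 + 556 = 595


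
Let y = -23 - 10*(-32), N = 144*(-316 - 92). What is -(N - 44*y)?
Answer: 71820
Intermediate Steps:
N = -58752 (N = 144*(-408) = -58752)
y = 297 (y = -23 + 320 = 297)
-(N - 44*y) = -(-58752 - 44*297) = -(-58752 - 13068) = -1*(-71820) = 71820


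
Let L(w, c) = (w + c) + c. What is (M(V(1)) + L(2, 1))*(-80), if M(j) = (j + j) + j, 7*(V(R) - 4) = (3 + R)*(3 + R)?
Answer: -12800/7 ≈ -1828.6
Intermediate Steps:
V(R) = 4 + (3 + R)²/7 (V(R) = 4 + ((3 + R)*(3 + R))/7 = 4 + (3 + R)²/7)
L(w, c) = w + 2*c (L(w, c) = (c + w) + c = w + 2*c)
M(j) = 3*j (M(j) = 2*j + j = 3*j)
(M(V(1)) + L(2, 1))*(-80) = (3*(4 + (3 + 1)²/7) + (2 + 2*1))*(-80) = (3*(4 + (⅐)*4²) + (2 + 2))*(-80) = (3*(4 + (⅐)*16) + 4)*(-80) = (3*(4 + 16/7) + 4)*(-80) = (3*(44/7) + 4)*(-80) = (132/7 + 4)*(-80) = (160/7)*(-80) = -12800/7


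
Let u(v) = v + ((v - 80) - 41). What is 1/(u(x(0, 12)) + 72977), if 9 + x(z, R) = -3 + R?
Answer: 1/72856 ≈ 1.3726e-5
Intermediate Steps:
x(z, R) = -12 + R (x(z, R) = -9 + (-3 + R) = -12 + R)
u(v) = -121 + 2*v (u(v) = v + ((-80 + v) - 41) = v + (-121 + v) = -121 + 2*v)
1/(u(x(0, 12)) + 72977) = 1/((-121 + 2*(-12 + 12)) + 72977) = 1/((-121 + 2*0) + 72977) = 1/((-121 + 0) + 72977) = 1/(-121 + 72977) = 1/72856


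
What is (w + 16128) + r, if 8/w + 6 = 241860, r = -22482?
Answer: -768370154/120927 ≈ -6354.0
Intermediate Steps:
w = 4/120927 (w = 8/(-6 + 241860) = 8/241854 = 8*(1/241854) = 4/120927 ≈ 3.3078e-5)
(w + 16128) + r = (4/120927 + 16128) - 22482 = 1950310660/120927 - 22482 = -768370154/120927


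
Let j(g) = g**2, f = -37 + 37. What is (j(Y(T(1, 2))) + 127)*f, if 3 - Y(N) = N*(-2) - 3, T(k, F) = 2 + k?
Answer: 0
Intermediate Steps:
f = 0
Y(N) = 6 + 2*N (Y(N) = 3 - (N*(-2) - 3) = 3 - (-2*N - 3) = 3 - (-3 - 2*N) = 3 + (3 + 2*N) = 6 + 2*N)
(j(Y(T(1, 2))) + 127)*f = ((6 + 2*(2 + 1))**2 + 127)*0 = ((6 + 2*3)**2 + 127)*0 = ((6 + 6)**2 + 127)*0 = (12**2 + 127)*0 = (144 + 127)*0 = 271*0 = 0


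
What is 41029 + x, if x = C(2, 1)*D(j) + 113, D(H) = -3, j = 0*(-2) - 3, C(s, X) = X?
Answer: 41139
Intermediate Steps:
j = -3 (j = 0 - 3 = -3)
x = 110 (x = 1*(-3) + 113 = -3 + 113 = 110)
41029 + x = 41029 + 110 = 41139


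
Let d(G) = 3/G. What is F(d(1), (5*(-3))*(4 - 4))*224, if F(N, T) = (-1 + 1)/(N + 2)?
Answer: 0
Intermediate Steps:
F(N, T) = 0 (F(N, T) = 0/(2 + N) = 0)
F(d(1), (5*(-3))*(4 - 4))*224 = 0*224 = 0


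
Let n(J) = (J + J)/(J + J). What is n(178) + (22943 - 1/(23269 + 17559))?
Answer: 936757631/40828 ≈ 22944.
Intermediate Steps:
n(J) = 1 (n(J) = (2*J)/((2*J)) = (2*J)*(1/(2*J)) = 1)
n(178) + (22943 - 1/(23269 + 17559)) = 1 + (22943 - 1/(23269 + 17559)) = 1 + (22943 - 1/40828) = 1 + 936716803/40828 = 936757631/40828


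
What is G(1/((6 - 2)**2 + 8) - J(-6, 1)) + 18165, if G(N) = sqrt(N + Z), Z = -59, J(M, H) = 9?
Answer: 18165 + I*sqrt(9786)/12 ≈ 18165.0 + 8.2437*I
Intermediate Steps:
G(N) = sqrt(-59 + N) (G(N) = sqrt(N - 59) = sqrt(-59 + N))
G(1/((6 - 2)**2 + 8) - J(-6, 1)) + 18165 = sqrt(-59 + (1/((6 - 2)**2 + 8) - 1*9)) + 18165 = sqrt(-59 + (1/(4**2 + 8) - 9)) + 18165 = sqrt(-59 + (1/(16 + 8) - 9)) + 18165 = sqrt(-59 + (1/24 - 9)) + 18165 = sqrt(-59 - 215/24) + 18165 = sqrt(-1631/24) + 18165 = I*sqrt(9786)/12 + 18165 = 18165 + I*sqrt(9786)/12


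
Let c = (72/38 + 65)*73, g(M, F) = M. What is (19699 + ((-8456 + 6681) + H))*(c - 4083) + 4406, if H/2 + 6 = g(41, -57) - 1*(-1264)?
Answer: 312141246/19 ≈ 1.6428e+7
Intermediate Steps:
H = 2598 (H = -12 + 2*(41 - 1*(-1264)) = -12 + 2*(41 + 1264) = -12 + 2*1305 = -12 + 2610 = 2598)
c = 92783/19 (c = (72*(1/38) + 65)*73 = (36/19 + 65)*73 = (1271/19)*73 = 92783/19 ≈ 4883.3)
(19699 + ((-8456 + 6681) + H))*(c - 4083) + 4406 = (19699 + ((-8456 + 6681) + 2598))*(92783/19 - 4083) + 4406 = (19699 + (-1775 + 2598))*(15206/19) + 4406 = (19699 + 823)*(15206/19) + 4406 = 20522*(15206/19) + 4406 = 312057532/19 + 4406 = 312141246/19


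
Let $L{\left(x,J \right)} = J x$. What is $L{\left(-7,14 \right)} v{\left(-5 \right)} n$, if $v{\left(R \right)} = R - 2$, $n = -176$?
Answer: $-120736$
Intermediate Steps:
$v{\left(R \right)} = -2 + R$ ($v{\left(R \right)} = R - 2 = -2 + R$)
$L{\left(-7,14 \right)} v{\left(-5 \right)} n = 14 \left(-7\right) \left(-2 - 5\right) \left(-176\right) = \left(-98\right) \left(-7\right) \left(-176\right) = 686 \left(-176\right) = -120736$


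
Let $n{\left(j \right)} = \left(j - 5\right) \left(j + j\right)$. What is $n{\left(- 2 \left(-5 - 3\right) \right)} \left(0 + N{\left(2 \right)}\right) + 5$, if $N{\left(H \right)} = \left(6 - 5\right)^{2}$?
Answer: $357$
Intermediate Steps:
$N{\left(H \right)} = 1$ ($N{\left(H \right)} = 1^{2} = 1$)
$n{\left(j \right)} = 2 j \left(-5 + j\right)$ ($n{\left(j \right)} = \left(-5 + j\right) 2 j = 2 j \left(-5 + j\right)$)
$n{\left(- 2 \left(-5 - 3\right) \right)} \left(0 + N{\left(2 \right)}\right) + 5 = 2 \left(- 2 \left(-5 - 3\right)\right) \left(-5 - 2 \left(-5 - 3\right)\right) \left(0 + 1\right) + 5 = 2 \left(\left(-2\right) \left(-8\right)\right) \left(-5 - -16\right) 1 + 5 = 2 \cdot 16 \left(-5 + 16\right) 1 + 5 = 2 \cdot 16 \cdot 11 \cdot 1 + 5 = 352 \cdot 1 + 5 = 352 + 5 = 357$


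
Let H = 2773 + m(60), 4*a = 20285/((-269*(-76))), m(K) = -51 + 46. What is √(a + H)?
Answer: 3*√128556558787/20444 ≈ 52.614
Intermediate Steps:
m(K) = -5
a = 20285/81776 (a = (20285/((-269*(-76))))/4 = (20285/20444)/4 = (20285*(1/20444))/4 = (¼)*(20285/20444) = 20285/81776 ≈ 0.24806)
H = 2768 (H = 2773 - 5 = 2768)
√(a + H) = √(20285/81776 + 2768) = √(226376253/81776) = 3*√128556558787/20444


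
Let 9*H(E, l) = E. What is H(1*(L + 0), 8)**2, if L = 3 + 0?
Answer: 1/9 ≈ 0.11111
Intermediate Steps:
L = 3
H(E, l) = E/9
H(1*(L + 0), 8)**2 = ((1*(3 + 0))/9)**2 = ((1*3)/9)**2 = ((1/9)*3)**2 = (1/3)**2 = 1/9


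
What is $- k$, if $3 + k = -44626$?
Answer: $44629$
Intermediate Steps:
$k = -44629$ ($k = -3 - 44626 = -44629$)
$- k = \left(-1\right) \left(-44629\right) = 44629$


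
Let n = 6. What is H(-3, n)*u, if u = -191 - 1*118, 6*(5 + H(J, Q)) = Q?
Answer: 1236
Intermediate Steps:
H(J, Q) = -5 + Q/6
u = -309 (u = -191 - 118 = -309)
H(-3, n)*u = (-5 + (⅙)*6)*(-309) = (-5 + 1)*(-309) = -4*(-309) = 1236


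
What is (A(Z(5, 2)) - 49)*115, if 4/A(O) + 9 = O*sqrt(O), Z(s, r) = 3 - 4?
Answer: -233105/41 + 230*I/41 ≈ -5685.5 + 5.6098*I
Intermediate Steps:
Z(s, r) = -1
A(O) = 4/(-9 + O**(3/2)) (A(O) = 4/(-9 + O*sqrt(O)) = 4/(-9 + O**(3/2)))
(A(Z(5, 2)) - 49)*115 = (4/(-9 + (-1)**(3/2)) - 49)*115 = (4/(-9 - I) - 49)*115 = (4*((-9 + I)/82) - 49)*115 = (2*(-9 + I)/41 - 49)*115 = (-49 + 2*(-9 + I)/41)*115 = -5635 + 230*(-9 + I)/41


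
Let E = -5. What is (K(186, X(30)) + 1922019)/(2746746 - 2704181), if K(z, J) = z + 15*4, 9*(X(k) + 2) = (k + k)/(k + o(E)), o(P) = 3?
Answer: 384453/8513 ≈ 45.161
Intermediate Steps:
X(k) = -2 + 2*k/(9*(3 + k)) (X(k) = -2 + ((k + k)/(k + 3))/9 = -2 + ((2*k)/(3 + k))/9 = -2 + (2*k/(3 + k))/9 = -2 + 2*k/(9*(3 + k)))
K(z, J) = 60 + z (K(z, J) = z + 60 = 60 + z)
(K(186, X(30)) + 1922019)/(2746746 - 2704181) = ((60 + 186) + 1922019)/(2746746 - 2704181) = (246 + 1922019)/42565 = 1922265*(1/42565) = 384453/8513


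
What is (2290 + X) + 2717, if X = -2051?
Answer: 2956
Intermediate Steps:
(2290 + X) + 2717 = (2290 - 2051) + 2717 = 239 + 2717 = 2956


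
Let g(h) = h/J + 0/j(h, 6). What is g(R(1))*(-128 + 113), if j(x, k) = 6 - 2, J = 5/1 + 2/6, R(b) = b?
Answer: -45/16 ≈ -2.8125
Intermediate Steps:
J = 16/3 (J = 5*1 + 2*(1/6) = 5 + 1/3 = 16/3 ≈ 5.3333)
j(x, k) = 4
g(h) = 3*h/16 (g(h) = h/(16/3) + 0/4 = h*(3/16) + 0*(1/4) = 3*h/16 + 0 = 3*h/16)
g(R(1))*(-128 + 113) = ((3/16)*1)*(-128 + 113) = (3/16)*(-15) = -45/16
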